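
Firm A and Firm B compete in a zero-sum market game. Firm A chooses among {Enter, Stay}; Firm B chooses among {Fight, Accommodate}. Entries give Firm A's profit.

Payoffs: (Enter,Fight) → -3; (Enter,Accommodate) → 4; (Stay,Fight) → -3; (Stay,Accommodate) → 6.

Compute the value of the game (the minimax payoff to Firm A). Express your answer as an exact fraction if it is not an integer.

Row minima: Enter → -3, Stay → -3; maximin = -3.
Column maxima: Fight → -3, Accommodate → 6; minimax = -3.
Since maximin = minimax = -3, there is a saddle point and the value is -3.

-3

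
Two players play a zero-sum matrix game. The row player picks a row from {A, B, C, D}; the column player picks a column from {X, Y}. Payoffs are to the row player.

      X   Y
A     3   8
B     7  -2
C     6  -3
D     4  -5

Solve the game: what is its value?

31/7

Row minima: A → 3, B → -2, C → -3, D → -5; maximin = 3.
Column maxima: X → 7, Y → 8; minimax = 7.
3 ≠ 7, so there is no saddle point; optimal play is mixed.
C is strictly dominated by B, so the row player never plays it.
D is strictly dominated by B, so the row player never plays it.
On the remaining 2×2 (A, B vs X, Y):
Let the row player play A with probability p. Expected payoff against X: 3p + 7(1−p) = −4p + 7; against Y: 8p + (-2)(1−p) = 10p − 2.
Setting these equal: −4p + 7 = 10p − 2 ⇒ −14p = -9 ⇒ p = 9/14, and the value is (-4)·(9/14) + 7 = 31/7.
For the column player: with q = P(X), equating A's and B's payoffs gives −5q + 8 = 9q − 2 ⇒ q = 5/7.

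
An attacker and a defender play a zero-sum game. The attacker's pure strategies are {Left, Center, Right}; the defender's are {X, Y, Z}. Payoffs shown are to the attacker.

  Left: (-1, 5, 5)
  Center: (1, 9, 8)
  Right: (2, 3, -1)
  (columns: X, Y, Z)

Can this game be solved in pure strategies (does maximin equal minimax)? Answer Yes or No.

No

Row minima: Left → -1, Center → 1, Right → -1; maximin = 1.
Column maxima: X → 2, Y → 9, Z → 8; minimax = 2.
1 ≠ 2, so no pure-strategy equilibrium exists.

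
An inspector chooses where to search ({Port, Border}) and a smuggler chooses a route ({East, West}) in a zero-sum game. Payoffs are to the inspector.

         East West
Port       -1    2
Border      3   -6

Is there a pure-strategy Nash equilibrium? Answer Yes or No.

No

Row minima: Port → -1, Border → -6; maximin = -1.
Column maxima: East → 3, West → 2; minimax = 2.
-1 ≠ 2, so no pure-strategy equilibrium exists.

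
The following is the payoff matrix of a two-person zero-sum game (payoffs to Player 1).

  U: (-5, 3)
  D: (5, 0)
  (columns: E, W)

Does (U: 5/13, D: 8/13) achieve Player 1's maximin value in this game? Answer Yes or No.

Against E this mix gives (5/13)·(-5) + (8/13)·5 = 15/13.
Against W this mix gives (5/13)·3 + (8/13)·0 = 15/13.
All of Player 2's active replies (E, W) yield 15/13, and no column does worse for Player 1. The mix makes Player 2 indifferent and guarantees 15/13, so it is optimal.

Yes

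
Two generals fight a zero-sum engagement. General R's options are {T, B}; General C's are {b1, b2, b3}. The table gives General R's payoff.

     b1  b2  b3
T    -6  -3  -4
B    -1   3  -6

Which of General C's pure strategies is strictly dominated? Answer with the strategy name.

b2

b1 holds General R's payoff strictly below b2 in every row: -6 < -3, -1 < 3.
So b2 is strictly dominated for General C.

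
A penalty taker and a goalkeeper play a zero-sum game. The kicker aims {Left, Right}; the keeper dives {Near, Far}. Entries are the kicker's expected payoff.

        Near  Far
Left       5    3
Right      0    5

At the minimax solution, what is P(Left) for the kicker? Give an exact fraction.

Row minima: Left → 3, Right → 0; maximin = 3.
Column maxima: Near → 5, Far → 5; minimax = 5.
3 ≠ 5, so there is no saddle point; optimal play is mixed.
Let the kicker play Left with probability p. Expected payoff against Near: 5p + 0(1−p) = 5p; against Far: 3p + 5(1−p) = −2p + 5.
Setting these equal: 5p = −2p + 5 ⇒ 7p = 5 ⇒ p = 5/7, and the value is (5)·(5/7) = 25/7.
For the keeper: with q = P(Near), equating Left's and Right's payoffs gives 2q + 3 = −5q + 5 ⇒ q = 2/7.

5/7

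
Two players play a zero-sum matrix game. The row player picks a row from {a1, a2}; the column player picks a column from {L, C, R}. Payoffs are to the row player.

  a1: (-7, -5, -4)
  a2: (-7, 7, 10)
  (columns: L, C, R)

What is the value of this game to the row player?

-7

Row minima: a1 → -7, a2 → -7; maximin = -7.
Column maxima: L → -7, C → 7, R → 10; minimax = -7.
Since maximin = minimax = -7, there is a saddle point and the value is -7.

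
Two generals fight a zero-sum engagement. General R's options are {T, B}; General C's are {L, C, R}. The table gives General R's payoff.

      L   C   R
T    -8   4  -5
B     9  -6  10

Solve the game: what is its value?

Row minima: T → -8, B → -6; maximin = -6.
Column maxima: L → 9, C → 4, R → 10; minimax = 4.
-6 ≠ 4, so there is no saddle point; optimal play is mixed.
R is strictly dominated by L (it gives General R strictly more in every row), so General C never plays it.
On the remaining 2×2 (T, B vs L, C):
Let General R play T with probability p. Expected payoff against L: (-8)p + 9(1−p) = −17p + 9; against C: 4p + (-6)(1−p) = 10p − 6.
Setting these equal: −17p + 9 = 10p − 6 ⇒ −27p = -15 ⇒ p = 5/9, and the value is (-17)·(5/9) + 9 = -4/9.
For General C: with q = P(L), equating T's and B's payoffs gives −12q + 4 = 15q − 6 ⇒ q = 10/27.

-4/9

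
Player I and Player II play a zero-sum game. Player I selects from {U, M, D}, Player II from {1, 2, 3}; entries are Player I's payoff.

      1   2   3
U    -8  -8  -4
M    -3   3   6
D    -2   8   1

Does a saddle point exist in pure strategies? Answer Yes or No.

Row minima: U → -8, M → -3, D → -2; maximin = -2.
Column maxima: 1 → -2, 2 → 8, 3 → 6; minimax = -2.
maximin = minimax = -2, so a saddle point exists.

Yes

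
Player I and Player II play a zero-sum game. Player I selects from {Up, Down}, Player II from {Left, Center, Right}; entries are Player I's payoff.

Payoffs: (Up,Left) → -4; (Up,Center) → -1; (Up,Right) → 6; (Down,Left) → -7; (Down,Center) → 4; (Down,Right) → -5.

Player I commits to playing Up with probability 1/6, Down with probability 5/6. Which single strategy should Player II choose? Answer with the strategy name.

If Player II plays Left, Player I's expected payoff is (1/6)·(-4) + (5/6)·(-7) = -13/2.
If Player II plays Center, Player I's expected payoff is (1/6)·(-1) + (5/6)·4 = 19/6.
If Player II plays Right, Player I's expected payoff is (1/6)·6 + (5/6)·(-5) = -19/6.
Player II minimizes Player I's payoff; the smallest is -13/2, so the best response is Left.

Left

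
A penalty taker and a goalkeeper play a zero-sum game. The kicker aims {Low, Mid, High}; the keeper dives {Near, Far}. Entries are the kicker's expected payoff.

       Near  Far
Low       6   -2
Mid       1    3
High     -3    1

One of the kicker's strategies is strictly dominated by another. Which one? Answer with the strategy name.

High

Mid gives a strictly higher payoff than High against every column: 1 > -3, 3 > 1.
So High is strictly dominated and the kicker never plays it.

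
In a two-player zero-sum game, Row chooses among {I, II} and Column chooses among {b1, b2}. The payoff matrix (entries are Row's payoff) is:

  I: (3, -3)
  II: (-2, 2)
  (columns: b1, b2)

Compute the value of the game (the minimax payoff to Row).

Row minima: I → -3, II → -2; maximin = -2.
Column maxima: b1 → 3, b2 → 2; minimax = 2.
-2 ≠ 2, so there is no saddle point; optimal play is mixed.
Let Row play I with probability p. Expected payoff against b1: 3p + (-2)(1−p) = 5p − 2; against b2: (-3)p + 2(1−p) = −5p + 2.
Setting these equal: 5p − 2 = −5p + 2 ⇒ 10p = 4 ⇒ p = 2/5, and the value is (5)·(2/5) − 2 = 0.
For Column: with q = P(b1), equating I's and II's payoffs gives 6q − 3 = −4q + 2 ⇒ q = 1/2.

0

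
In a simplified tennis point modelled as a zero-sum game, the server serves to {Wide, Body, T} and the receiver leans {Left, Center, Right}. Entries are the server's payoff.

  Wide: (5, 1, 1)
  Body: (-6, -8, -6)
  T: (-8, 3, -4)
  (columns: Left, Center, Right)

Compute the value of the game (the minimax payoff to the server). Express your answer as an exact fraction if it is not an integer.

Row minima: Wide → 1, Body → -8, T → -8; maximin = 1.
Column maxima: Left → 5, Center → 3, Right → 1; minimax = 1.
Since maximin = minimax = 1, there is a saddle point and the value is 1.

1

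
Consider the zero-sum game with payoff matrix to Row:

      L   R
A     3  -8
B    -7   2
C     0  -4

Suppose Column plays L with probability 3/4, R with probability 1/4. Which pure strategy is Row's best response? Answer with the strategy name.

A

Expected payoff of A: (3/4)·3 + (1/4)·(-8) = 1/4.
Expected payoff of B: (3/4)·(-7) + (1/4)·2 = -19/4.
Expected payoff of C: (3/4)·0 + (1/4)·(-4) = -1.
The largest is 1/4, so Row's best response is A.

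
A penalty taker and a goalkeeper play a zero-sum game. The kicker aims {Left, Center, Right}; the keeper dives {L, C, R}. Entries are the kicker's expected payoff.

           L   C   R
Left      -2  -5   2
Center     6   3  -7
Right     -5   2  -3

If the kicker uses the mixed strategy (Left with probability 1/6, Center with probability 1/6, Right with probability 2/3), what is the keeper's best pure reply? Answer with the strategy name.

If the keeper plays L, the kicker's expected payoff is (1/6)·(-2) + (1/6)·6 + (2/3)·(-5) = -8/3.
If the keeper plays C, the kicker's expected payoff is (1/6)·(-5) + (1/6)·3 + (2/3)·2 = 1.
If the keeper plays R, the kicker's expected payoff is (1/6)·2 + (1/6)·(-7) + (2/3)·(-3) = -17/6.
The keeper minimizes the kicker's payoff; the smallest is -17/6, so the best response is R.

R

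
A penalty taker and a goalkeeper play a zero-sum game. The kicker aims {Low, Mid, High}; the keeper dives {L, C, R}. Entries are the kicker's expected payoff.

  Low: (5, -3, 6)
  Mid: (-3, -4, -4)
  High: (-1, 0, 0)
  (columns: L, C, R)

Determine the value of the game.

Row minima: Low → -3, Mid → -4, High → -1; maximin = -1.
Column maxima: L → 5, C → 0, R → 6; minimax = 0.
-1 ≠ 0, so there is no saddle point; optimal play is mixed.
Mid is strictly dominated by Low, so the kicker never plays it.
With Mid eliminated, R is strictly dominated by L (it gives the kicker strictly more in every remaining row), so the keeper never plays it.
On the remaining 2×2 (Low, High vs L, C):
Let the kicker play Low with probability p. Expected payoff against L: 5p + (-1)(1−p) = 6p − 1; against C: (-3)p + 0(1−p) = −3p.
Setting these equal: 6p − 1 = −3p ⇒ 9p = 1 ⇒ p = 1/9, and the value is (6)·(1/9) − 1 = -1/3.
For the keeper: with q = P(L), equating Low's and High's payoffs gives 8q − 3 = −q ⇒ q = 1/3.

-1/3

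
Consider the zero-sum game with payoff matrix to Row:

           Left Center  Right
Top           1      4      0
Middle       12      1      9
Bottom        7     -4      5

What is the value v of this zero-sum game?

Row minima: Top → 0, Middle → 1, Bottom → -4; maximin = 1.
Column maxima: Left → 12, Center → 4, Right → 9; minimax = 4.
1 ≠ 4, so there is no saddle point; optimal play is mixed.
Bottom is strictly dominated by Middle, so Row never plays it.
Left is strictly dominated by Right (it gives Row strictly more in every row), so Column never plays it.
On the remaining 2×2 (Top, Middle vs Center, Right):
Let Row play Top with probability p. Expected payoff against Center: 4p + 1(1−p) = 3p + 1; against Right: 0p + 9(1−p) = −9p + 9.
Setting these equal: 3p + 1 = −9p + 9 ⇒ 12p = 8 ⇒ p = 2/3, and the value is (3)·(2/3) + 1 = 3.
For Column: with q = P(Center), equating Top's and Middle's payoffs gives 4q = −8q + 9 ⇒ q = 3/4.

3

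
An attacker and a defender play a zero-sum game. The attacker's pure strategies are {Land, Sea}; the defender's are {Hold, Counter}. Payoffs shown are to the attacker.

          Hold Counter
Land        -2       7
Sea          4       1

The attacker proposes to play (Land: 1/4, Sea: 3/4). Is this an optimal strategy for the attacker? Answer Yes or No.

Yes

Against Hold this mix gives (1/4)·(-2) + (3/4)·4 = 5/2.
Against Counter this mix gives (1/4)·7 + (3/4)·1 = 5/2.
All of the defender's active replies (Hold, Counter) yield 5/2, and no column does worse for the attacker. The mix makes the defender indifferent and guarantees 5/2, so it is optimal.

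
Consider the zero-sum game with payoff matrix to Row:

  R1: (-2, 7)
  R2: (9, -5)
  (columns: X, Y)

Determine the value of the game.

53/23

Row minima: R1 → -2, R2 → -5; maximin = -2.
Column maxima: X → 9, Y → 7; minimax = 7.
-2 ≠ 7, so there is no saddle point; optimal play is mixed.
Let Row play R1 with probability p. Expected payoff against X: (-2)p + 9(1−p) = −11p + 9; against Y: 7p + (-5)(1−p) = 12p − 5.
Setting these equal: −11p + 9 = 12p − 5 ⇒ −23p = -14 ⇒ p = 14/23, and the value is (-11)·(14/23) + 9 = 53/23.
For Column: with q = P(X), equating R1's and R2's payoffs gives −9q + 7 = 14q − 5 ⇒ q = 12/23.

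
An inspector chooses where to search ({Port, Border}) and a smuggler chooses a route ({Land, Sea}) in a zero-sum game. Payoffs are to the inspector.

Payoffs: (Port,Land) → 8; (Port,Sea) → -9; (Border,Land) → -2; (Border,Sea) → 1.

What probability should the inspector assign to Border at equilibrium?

Row minima: Port → -9, Border → -2; maximin = -2.
Column maxima: Land → 8, Sea → 1; minimax = 1.
-2 ≠ 1, so there is no saddle point; optimal play is mixed.
Let the inspector play Port with probability p. Expected payoff against Land: 8p + (-2)(1−p) = 10p − 2; against Sea: (-9)p + 1(1−p) = −10p + 1.
Setting these equal: 10p − 2 = −10p + 1 ⇒ 20p = 3 ⇒ p = 3/20, and the value is (10)·(3/20) − 2 = -1/2.
For the smuggler: with q = P(Land), equating Port's and Border's payoffs gives 17q − 9 = −3q + 1 ⇒ q = 1/2.

17/20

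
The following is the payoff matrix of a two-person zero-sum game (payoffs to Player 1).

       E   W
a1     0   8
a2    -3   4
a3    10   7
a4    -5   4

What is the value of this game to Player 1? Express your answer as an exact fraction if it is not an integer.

Row minima: a1 → 0, a2 → -3, a3 → 7, a4 → -5; maximin = 7.
Column maxima: E → 10, W → 8; minimax = 8.
7 ≠ 8, so there is no saddle point; optimal play is mixed.
a2 is strictly dominated by a1, so Player 1 never plays it.
a4 is strictly dominated by a1, so Player 1 never plays it.
On the remaining 2×2 (a1, a3 vs E, W):
Let Player 1 play a1 with probability p. Expected payoff against E: 0p + 10(1−p) = −10p + 10; against W: 8p + 7(1−p) = p + 7.
Setting these equal: −10p + 10 = p + 7 ⇒ −11p = -3 ⇒ p = 3/11, and the value is (-10)·(3/11) + 10 = 80/11.
For Player 2: with q = P(E), equating a1's and a3's payoffs gives −8q + 8 = 3q + 7 ⇒ q = 1/11.

80/11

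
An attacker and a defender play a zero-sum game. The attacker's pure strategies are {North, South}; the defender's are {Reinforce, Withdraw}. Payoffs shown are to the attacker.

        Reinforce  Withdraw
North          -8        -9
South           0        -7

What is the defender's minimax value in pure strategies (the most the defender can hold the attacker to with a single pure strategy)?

Column maxima: Reinforce → 0, Withdraw → -7.
The smallest of these is -7.

-7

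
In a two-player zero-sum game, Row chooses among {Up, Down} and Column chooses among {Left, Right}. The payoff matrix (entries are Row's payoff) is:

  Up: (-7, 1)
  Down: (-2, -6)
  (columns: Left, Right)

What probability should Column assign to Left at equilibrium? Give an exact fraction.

Row minima: Up → -7, Down → -6; maximin = -6.
Column maxima: Left → -2, Right → 1; minimax = -2.
-6 ≠ -2, so there is no saddle point; optimal play is mixed.
Let Row play Up with probability p. Expected payoff against Left: (-7)p + (-2)(1−p) = −5p − 2; against Right: 1p + (-6)(1−p) = 7p − 6.
Setting these equal: −5p − 2 = 7p − 6 ⇒ −12p = -4 ⇒ p = 1/3, and the value is (-5)·(1/3) − 2 = -11/3.
For Column: with q = P(Left), equating Up's and Down's payoffs gives −8q + 1 = 4q − 6 ⇒ q = 7/12.

7/12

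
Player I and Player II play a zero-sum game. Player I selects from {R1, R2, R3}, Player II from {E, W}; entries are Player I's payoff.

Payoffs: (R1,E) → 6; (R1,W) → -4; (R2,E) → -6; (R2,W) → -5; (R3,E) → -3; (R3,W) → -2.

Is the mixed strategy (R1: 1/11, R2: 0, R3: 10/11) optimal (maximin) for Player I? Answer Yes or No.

Yes

Against E this mix gives (1/11)·6 + (10/11)·(-3) = -24/11.
Against W this mix gives (1/11)·(-4) + (10/11)·(-2) = -24/11.
All of Player II's active replies (E, W) yield -24/11, and no column does worse for Player I. The mix makes Player II indifferent and guarantees -24/11, so it is optimal.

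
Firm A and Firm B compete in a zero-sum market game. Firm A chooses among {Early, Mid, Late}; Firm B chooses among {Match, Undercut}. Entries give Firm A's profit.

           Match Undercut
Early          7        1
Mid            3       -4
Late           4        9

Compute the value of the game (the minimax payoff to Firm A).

Row minima: Early → 1, Mid → -4, Late → 4; maximin = 4.
Column maxima: Match → 7, Undercut → 9; minimax = 7.
4 ≠ 7, so there is no saddle point; optimal play is mixed.
Mid is strictly dominated by Early, so Firm A never plays it.
On the remaining 2×2 (Early, Late vs Match, Undercut):
Let Firm A play Early with probability p. Expected payoff against Match: 7p + 4(1−p) = 3p + 4; against Undercut: 1p + 9(1−p) = −8p + 9.
Setting these equal: 3p + 4 = −8p + 9 ⇒ 11p = 5 ⇒ p = 5/11, and the value is (3)·(5/11) + 4 = 59/11.
For Firm B: with q = P(Match), equating Early's and Late's payoffs gives 6q + 1 = −5q + 9 ⇒ q = 8/11.

59/11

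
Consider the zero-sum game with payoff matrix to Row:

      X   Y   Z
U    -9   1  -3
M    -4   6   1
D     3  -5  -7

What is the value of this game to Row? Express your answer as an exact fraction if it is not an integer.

-5/3

Row minima: U → -9, M → -4, D → -7; maximin = -4.
Column maxima: X → 3, Y → 6, Z → 1; minimax = 1.
-4 ≠ 1, so there is no saddle point; optimal play is mixed.
U is strictly dominated by M, so Row never plays it.
Y is strictly dominated by Z (it gives Row strictly more in every row), so Column never plays it.
On the remaining 2×2 (M, D vs X, Z):
Let Row play M with probability p. Expected payoff against X: (-4)p + 3(1−p) = −7p + 3; against Z: 1p + (-7)(1−p) = 8p − 7.
Setting these equal: −7p + 3 = 8p − 7 ⇒ −15p = -10 ⇒ p = 2/3, and the value is (-7)·(2/3) + 3 = -5/3.
For Column: with q = P(X), equating M's and D's payoffs gives −5q + 1 = 10q − 7 ⇒ q = 8/15.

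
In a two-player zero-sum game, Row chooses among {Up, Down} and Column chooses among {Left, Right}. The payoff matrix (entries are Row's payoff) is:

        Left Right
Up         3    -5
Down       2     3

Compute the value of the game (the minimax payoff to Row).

Row minima: Up → -5, Down → 2; maximin = 2.
Column maxima: Left → 3, Right → 3; minimax = 3.
2 ≠ 3, so there is no saddle point; optimal play is mixed.
Let Row play Up with probability p. Expected payoff against Left: 3p + 2(1−p) = p + 2; against Right: (-5)p + 3(1−p) = −8p + 3.
Setting these equal: p + 2 = −8p + 3 ⇒ 9p = 1 ⇒ p = 1/9, and the value is (1)·(1/9) + 2 = 19/9.
For Column: with q = P(Left), equating Up's and Down's payoffs gives 8q − 5 = −q + 3 ⇒ q = 8/9.

19/9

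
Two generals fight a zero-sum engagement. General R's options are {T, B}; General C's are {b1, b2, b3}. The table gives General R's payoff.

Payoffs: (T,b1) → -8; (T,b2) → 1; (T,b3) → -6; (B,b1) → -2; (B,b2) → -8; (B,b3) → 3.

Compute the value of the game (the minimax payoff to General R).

-22/5

Row minima: T → -8, B → -8; maximin = -8.
Column maxima: b1 → -2, b2 → 1, b3 → 3; minimax = -2.
-8 ≠ -2, so there is no saddle point; optimal play is mixed.
b3 is strictly dominated by b1 (it gives General R strictly more in every row), so General C never plays it.
On the remaining 2×2 (T, B vs b1, b2):
Let General R play T with probability p. Expected payoff against b1: (-8)p + (-2)(1−p) = −6p − 2; against b2: 1p + (-8)(1−p) = 9p − 8.
Setting these equal: −6p − 2 = 9p − 8 ⇒ −15p = -6 ⇒ p = 2/5, and the value is (-6)·(2/5) − 2 = -22/5.
For General C: with q = P(b1), equating T's and B's payoffs gives −9q + 1 = 6q − 8 ⇒ q = 3/5.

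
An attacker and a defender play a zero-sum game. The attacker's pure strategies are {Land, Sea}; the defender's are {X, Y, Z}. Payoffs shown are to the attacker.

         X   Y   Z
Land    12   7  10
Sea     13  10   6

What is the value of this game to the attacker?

Row minima: Land → 7, Sea → 6; maximin = 7.
Column maxima: X → 13, Y → 10, Z → 10; minimax = 10.
7 ≠ 10, so there is no saddle point; optimal play is mixed.
X is strictly dominated by Y (it gives the attacker strictly more in every row), so the defender never plays it.
On the remaining 2×2 (Land, Sea vs Y, Z):
Let the attacker play Land with probability p. Expected payoff against Y: 7p + 10(1−p) = −3p + 10; against Z: 10p + 6(1−p) = 4p + 6.
Setting these equal: −3p + 10 = 4p + 6 ⇒ −7p = -4 ⇒ p = 4/7, and the value is (-3)·(4/7) + 10 = 58/7.
For the defender: with q = P(Y), equating Land's and Sea's payoffs gives −3q + 10 = 4q + 6 ⇒ q = 4/7.

58/7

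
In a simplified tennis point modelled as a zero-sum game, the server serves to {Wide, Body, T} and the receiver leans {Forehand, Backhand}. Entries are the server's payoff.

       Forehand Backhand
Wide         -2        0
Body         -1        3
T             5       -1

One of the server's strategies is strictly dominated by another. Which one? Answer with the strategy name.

Wide

Body gives a strictly higher payoff than Wide against every column: -1 > -2, 3 > 0.
So Wide is strictly dominated and the server never plays it.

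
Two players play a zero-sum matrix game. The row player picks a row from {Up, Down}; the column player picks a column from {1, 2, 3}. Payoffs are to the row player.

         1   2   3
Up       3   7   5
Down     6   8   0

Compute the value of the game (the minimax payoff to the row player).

Row minima: Up → 3, Down → 0; maximin = 3.
Column maxima: 1 → 6, 2 → 8, 3 → 5; minimax = 5.
3 ≠ 5, so there is no saddle point; optimal play is mixed.
2 is strictly dominated by 1 (it gives the row player strictly more in every row), so the column player never plays it.
On the remaining 2×2 (Up, Down vs 1, 3):
Let the row player play Up with probability p. Expected payoff against 1: 3p + 6(1−p) = −3p + 6; against 3: 5p + 0(1−p) = 5p.
Setting these equal: −3p + 6 = 5p ⇒ −8p = -6 ⇒ p = 3/4, and the value is (-3)·(3/4) + 6 = 15/4.
For the column player: with q = P(1), equating Up's and Down's payoffs gives −2q + 5 = 6q ⇒ q = 5/8.

15/4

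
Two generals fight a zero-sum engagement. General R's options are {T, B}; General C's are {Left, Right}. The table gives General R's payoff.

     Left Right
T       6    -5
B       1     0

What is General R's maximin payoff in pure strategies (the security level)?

0

Row minima: T → -5, B → 0.
The best of these is 0.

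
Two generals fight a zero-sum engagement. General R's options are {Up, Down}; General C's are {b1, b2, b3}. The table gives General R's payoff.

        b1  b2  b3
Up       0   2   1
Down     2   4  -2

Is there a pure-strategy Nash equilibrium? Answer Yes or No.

No

Row minima: Up → 0, Down → -2; maximin = 0.
Column maxima: b1 → 2, b2 → 4, b3 → 1; minimax = 1.
0 ≠ 1, so no pure-strategy equilibrium exists.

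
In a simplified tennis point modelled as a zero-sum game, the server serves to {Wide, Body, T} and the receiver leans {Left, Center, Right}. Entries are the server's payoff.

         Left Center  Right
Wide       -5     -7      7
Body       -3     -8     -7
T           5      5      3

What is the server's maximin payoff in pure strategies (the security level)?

Row minima: Wide → -7, Body → -8, T → 3.
The best of these is 3.

3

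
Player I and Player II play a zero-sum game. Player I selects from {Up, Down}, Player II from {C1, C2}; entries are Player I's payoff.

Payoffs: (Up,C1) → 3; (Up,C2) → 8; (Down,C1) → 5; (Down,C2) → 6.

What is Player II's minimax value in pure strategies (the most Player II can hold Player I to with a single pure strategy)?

5

Column maxima: C1 → 5, C2 → 8.
The smallest of these is 5.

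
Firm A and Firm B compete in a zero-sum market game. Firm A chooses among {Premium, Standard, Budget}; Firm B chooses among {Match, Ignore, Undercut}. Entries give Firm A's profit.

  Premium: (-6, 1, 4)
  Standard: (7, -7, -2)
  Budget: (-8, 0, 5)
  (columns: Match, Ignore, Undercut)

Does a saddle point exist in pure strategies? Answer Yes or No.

No

Row minima: Premium → -6, Standard → -7, Budget → -8; maximin = -6.
Column maxima: Match → 7, Ignore → 1, Undercut → 5; minimax = 1.
-6 ≠ 1, so no pure-strategy equilibrium exists.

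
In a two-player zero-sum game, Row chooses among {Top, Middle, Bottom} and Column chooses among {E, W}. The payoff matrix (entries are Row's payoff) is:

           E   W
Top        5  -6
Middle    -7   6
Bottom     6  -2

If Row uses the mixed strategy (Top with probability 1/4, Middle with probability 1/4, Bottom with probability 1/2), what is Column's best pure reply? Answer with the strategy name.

If Column plays E, Row's expected payoff is (1/4)·5 + (1/4)·(-7) + (1/2)·6 = 5/2.
If Column plays W, Row's expected payoff is (1/4)·(-6) + (1/4)·6 + (1/2)·(-2) = -1.
Column minimizes Row's payoff; the smallest is -1, so the best response is W.

W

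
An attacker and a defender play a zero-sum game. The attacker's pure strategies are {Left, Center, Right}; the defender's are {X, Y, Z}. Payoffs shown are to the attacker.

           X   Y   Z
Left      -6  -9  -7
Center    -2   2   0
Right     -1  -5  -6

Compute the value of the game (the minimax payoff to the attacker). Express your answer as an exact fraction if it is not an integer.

Row minima: Left → -9, Center → -2, Right → -6; maximin = -2.
Column maxima: X → -1, Y → 2, Z → 0; minimax = -1.
-2 ≠ -1, so there is no saddle point; optimal play is mixed.
Left is strictly dominated by Center, so the attacker never plays it.
With Left eliminated, Y is strictly dominated by Z (it gives the attacker strictly more in every remaining row), so the defender never plays it.
On the remaining 2×2 (Center, Right vs X, Z):
Let the attacker play Center with probability p. Expected payoff against X: (-2)p + (-1)(1−p) = −p − 1; against Z: 0p + (-6)(1−p) = 6p − 6.
Setting these equal: −p − 1 = 6p − 6 ⇒ −7p = -5 ⇒ p = 5/7, and the value is (-1)·(5/7) − 1 = -12/7.
For the defender: with q = P(X), equating Center's and Right's payoffs gives −2q = 5q − 6 ⇒ q = 6/7.

-12/7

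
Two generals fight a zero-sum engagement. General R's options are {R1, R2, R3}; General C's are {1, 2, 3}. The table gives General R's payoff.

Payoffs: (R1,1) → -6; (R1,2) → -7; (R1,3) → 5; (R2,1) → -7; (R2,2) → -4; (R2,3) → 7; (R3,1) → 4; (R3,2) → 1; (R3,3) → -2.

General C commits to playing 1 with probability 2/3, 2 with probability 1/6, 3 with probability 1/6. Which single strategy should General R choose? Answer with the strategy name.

Expected payoff of R1: (2/3)·(-6) + (1/6)·(-7) + (1/6)·5 = -13/3.
Expected payoff of R2: (2/3)·(-7) + (1/6)·(-4) + (1/6)·7 = -25/6.
Expected payoff of R3: (2/3)·4 + (1/6)·1 + (1/6)·(-2) = 5/2.
The largest is 5/2, so General R's best response is R3.

R3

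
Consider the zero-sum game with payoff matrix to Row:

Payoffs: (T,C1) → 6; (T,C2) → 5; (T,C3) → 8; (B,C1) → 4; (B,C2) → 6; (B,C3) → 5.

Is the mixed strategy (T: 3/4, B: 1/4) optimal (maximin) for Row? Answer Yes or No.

No

Against C1 this mix gives (3/4)·6 + (1/4)·4 = 11/2.
Against C2 this mix gives (3/4)·5 + (1/4)·6 = 21/4.
Against C3 this mix gives (3/4)·8 + (1/4)·5 = 29/4.
Column will play C2, holding Row to 21/4. Shifting weight toward the row that does better against C2 would raise this floor (the equalizing mix achieves 16/3 against both C2 and C1), so the proposed strategy is not optimal.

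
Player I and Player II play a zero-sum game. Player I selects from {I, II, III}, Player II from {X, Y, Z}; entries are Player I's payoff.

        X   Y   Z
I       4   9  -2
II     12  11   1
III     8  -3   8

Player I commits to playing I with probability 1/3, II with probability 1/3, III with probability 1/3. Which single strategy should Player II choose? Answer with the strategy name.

If Player II plays X, Player I's expected payoff is (1/3)·4 + (1/3)·12 + (1/3)·8 = 8.
If Player II plays Y, Player I's expected payoff is (1/3)·9 + (1/3)·11 + (1/3)·(-3) = 17/3.
If Player II plays Z, Player I's expected payoff is (1/3)·(-2) + (1/3)·1 + (1/3)·8 = 7/3.
Player II minimizes Player I's payoff; the smallest is 7/3, so the best response is Z.

Z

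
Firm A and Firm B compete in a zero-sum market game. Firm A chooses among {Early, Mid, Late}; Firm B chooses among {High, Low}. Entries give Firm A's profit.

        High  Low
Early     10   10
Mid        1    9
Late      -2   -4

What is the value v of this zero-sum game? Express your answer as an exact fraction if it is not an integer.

10

Row minima: Early → 10, Mid → 1, Late → -4; maximin = 10.
Column maxima: High → 10, Low → 10; minimax = 10.
Since maximin = minimax = 10, there is a saddle point and the value is 10.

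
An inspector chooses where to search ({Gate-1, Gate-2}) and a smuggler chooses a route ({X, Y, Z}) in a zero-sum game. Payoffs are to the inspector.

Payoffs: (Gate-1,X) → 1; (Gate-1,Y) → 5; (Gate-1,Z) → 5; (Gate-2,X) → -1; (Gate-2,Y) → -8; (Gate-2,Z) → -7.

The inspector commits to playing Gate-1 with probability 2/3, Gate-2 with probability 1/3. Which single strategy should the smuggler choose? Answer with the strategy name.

If the smuggler plays X, the inspector's expected payoff is (2/3)·1 + (1/3)·(-1) = 1/3.
If the smuggler plays Y, the inspector's expected payoff is (2/3)·5 + (1/3)·(-8) = 2/3.
If the smuggler plays Z, the inspector's expected payoff is (2/3)·5 + (1/3)·(-7) = 1.
The smuggler minimizes the inspector's payoff; the smallest is 1/3, so the best response is X.

X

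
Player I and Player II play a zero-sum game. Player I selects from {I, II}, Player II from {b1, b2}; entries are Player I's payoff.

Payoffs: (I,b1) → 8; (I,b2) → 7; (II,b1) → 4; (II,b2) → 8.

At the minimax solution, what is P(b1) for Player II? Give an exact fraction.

Row minima: I → 7, II → 4; maximin = 7.
Column maxima: b1 → 8, b2 → 8; minimax = 8.
7 ≠ 8, so there is no saddle point; optimal play is mixed.
Let Player I play I with probability p. Expected payoff against b1: 8p + 4(1−p) = 4p + 4; against b2: 7p + 8(1−p) = −p + 8.
Setting these equal: 4p + 4 = −p + 8 ⇒ 5p = 4 ⇒ p = 4/5, and the value is (4)·(4/5) + 4 = 36/5.
For Player II: with q = P(b1), equating I's and II's payoffs gives q + 7 = −4q + 8 ⇒ q = 1/5.

1/5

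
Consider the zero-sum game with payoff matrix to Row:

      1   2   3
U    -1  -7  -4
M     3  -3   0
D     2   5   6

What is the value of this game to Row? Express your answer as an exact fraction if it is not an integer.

Row minima: U → -7, M → -3, D → 2; maximin = 2.
Column maxima: 1 → 3, 2 → 5, 3 → 6; minimax = 3.
2 ≠ 3, so there is no saddle point; optimal play is mixed.
U is strictly dominated by M, so Row never plays it.
3 is strictly dominated by 2 (it gives Row strictly more in every row), so Column never plays it.
On the remaining 2×2 (M, D vs 1, 2):
Let Row play M with probability p. Expected payoff against 1: 3p + 2(1−p) = p + 2; against 2: (-3)p + 5(1−p) = −8p + 5.
Setting these equal: p + 2 = −8p + 5 ⇒ 9p = 3 ⇒ p = 1/3, and the value is (1)·(1/3) + 2 = 7/3.
For Column: with q = P(1), equating M's and D's payoffs gives 6q − 3 = −3q + 5 ⇒ q = 8/9.

7/3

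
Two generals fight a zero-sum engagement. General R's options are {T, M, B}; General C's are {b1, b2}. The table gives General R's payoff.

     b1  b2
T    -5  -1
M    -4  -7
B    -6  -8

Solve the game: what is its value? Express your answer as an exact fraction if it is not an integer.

Row minima: T → -5, M → -7, B → -8; maximin = -5.
Column maxima: b1 → -4, b2 → -1; minimax = -4.
-5 ≠ -4, so there is no saddle point; optimal play is mixed.
B is strictly dominated by T, so General R never plays it.
On the remaining 2×2 (T, M vs b1, b2):
Let General R play T with probability p. Expected payoff against b1: (-5)p + (-4)(1−p) = −p − 4; against b2: (-1)p + (-7)(1−p) = 6p − 7.
Setting these equal: −p − 4 = 6p − 7 ⇒ −7p = -3 ⇒ p = 3/7, and the value is (-1)·(3/7) − 4 = -31/7.
For General C: with q = P(b1), equating T's and M's payoffs gives −4q − 1 = 3q − 7 ⇒ q = 6/7.

-31/7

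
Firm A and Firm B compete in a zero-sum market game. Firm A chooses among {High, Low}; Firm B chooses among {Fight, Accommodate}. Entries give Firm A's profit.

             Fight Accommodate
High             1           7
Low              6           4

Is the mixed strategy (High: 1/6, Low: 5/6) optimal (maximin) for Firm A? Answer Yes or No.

No

Against Fight this mix gives (1/6)·1 + (5/6)·6 = 31/6.
Against Accommodate this mix gives (1/6)·7 + (5/6)·4 = 9/2.
Firm B will play Accommodate, holding Firm A to 9/2. Shifting weight toward the row that does better against Accommodate would raise this floor (the equalizing mix achieves 19/4 against both Accommodate and Fight), so the proposed strategy is not optimal.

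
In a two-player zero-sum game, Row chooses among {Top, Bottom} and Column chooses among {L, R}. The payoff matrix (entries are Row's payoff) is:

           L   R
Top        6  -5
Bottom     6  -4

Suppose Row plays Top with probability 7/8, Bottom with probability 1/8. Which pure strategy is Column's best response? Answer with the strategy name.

If Column plays L, Row's expected payoff is (7/8)·6 + (1/8)·6 = 6.
If Column plays R, Row's expected payoff is (7/8)·(-5) + (1/8)·(-4) = -39/8.
Column minimizes Row's payoff; the smallest is -39/8, so the best response is R.

R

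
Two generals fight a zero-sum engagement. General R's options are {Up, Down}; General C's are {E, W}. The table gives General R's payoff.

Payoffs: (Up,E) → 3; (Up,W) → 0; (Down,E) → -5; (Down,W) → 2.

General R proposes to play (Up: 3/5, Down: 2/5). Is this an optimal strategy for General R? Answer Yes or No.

No

Against E this mix gives (3/5)·3 + (2/5)·(-5) = -1/5.
Against W this mix gives (3/5)·0 + (2/5)·2 = 4/5.
General C will play E, holding General R to -1/5. Shifting weight toward the row that does better against E would raise this floor (the equalizing mix achieves 3/5 against both E and W), so the proposed strategy is not optimal.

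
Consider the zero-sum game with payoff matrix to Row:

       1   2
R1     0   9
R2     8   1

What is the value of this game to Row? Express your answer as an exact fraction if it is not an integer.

Row minima: R1 → 0, R2 → 1; maximin = 1.
Column maxima: 1 → 8, 2 → 9; minimax = 8.
1 ≠ 8, so there is no saddle point; optimal play is mixed.
Let Row play R1 with probability p. Expected payoff against 1: 0p + 8(1−p) = −8p + 8; against 2: 9p + 1(1−p) = 8p + 1.
Setting these equal: −8p + 8 = 8p + 1 ⇒ −16p = -7 ⇒ p = 7/16, and the value is (-8)·(7/16) + 8 = 9/2.
For Column: with q = P(1), equating R1's and R2's payoffs gives −9q + 9 = 7q + 1 ⇒ q = 1/2.

9/2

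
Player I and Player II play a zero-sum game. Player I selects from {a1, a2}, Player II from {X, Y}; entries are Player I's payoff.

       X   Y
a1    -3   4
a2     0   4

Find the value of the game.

Row minima: a1 → -3, a2 → 0; maximin = 0.
Column maxima: X → 0, Y → 4; minimax = 0.
Since maximin = minimax = 0, there is a saddle point and the value is 0.

0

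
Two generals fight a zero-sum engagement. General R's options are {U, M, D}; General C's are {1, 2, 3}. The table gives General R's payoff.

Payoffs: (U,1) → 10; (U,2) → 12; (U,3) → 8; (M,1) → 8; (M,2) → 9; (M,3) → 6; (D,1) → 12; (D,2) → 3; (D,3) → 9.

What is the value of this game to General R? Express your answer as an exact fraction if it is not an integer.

42/5

Row minima: U → 8, M → 6, D → 3; maximin = 8.
Column maxima: 1 → 12, 2 → 12, 3 → 9; minimax = 9.
8 ≠ 9, so there is no saddle point; optimal play is mixed.
M is strictly dominated by U, so General R never plays it.
1 is strictly dominated by 3 (it gives General R strictly more in every row), so General C never plays it.
On the remaining 2×2 (U, D vs 2, 3):
Let General R play U with probability p. Expected payoff against 2: 12p + 3(1−p) = 9p + 3; against 3: 8p + 9(1−p) = −p + 9.
Setting these equal: 9p + 3 = −p + 9 ⇒ 10p = 6 ⇒ p = 3/5, and the value is (9)·(3/5) + 3 = 42/5.
For General C: with q = P(2), equating U's and D's payoffs gives 4q + 8 = −6q + 9 ⇒ q = 1/10.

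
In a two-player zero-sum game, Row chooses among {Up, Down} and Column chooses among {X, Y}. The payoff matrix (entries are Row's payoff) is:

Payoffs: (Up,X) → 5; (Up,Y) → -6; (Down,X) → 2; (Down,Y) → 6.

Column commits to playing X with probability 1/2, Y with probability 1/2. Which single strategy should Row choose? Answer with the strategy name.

Expected payoff of Up: (1/2)·5 + (1/2)·(-6) = -1/2.
Expected payoff of Down: (1/2)·2 + (1/2)·6 = 4.
The largest is 4, so Row's best response is Down.

Down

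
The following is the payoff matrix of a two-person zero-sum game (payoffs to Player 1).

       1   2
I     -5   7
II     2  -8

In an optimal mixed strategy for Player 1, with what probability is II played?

Row minima: I → -5, II → -8; maximin = -5.
Column maxima: 1 → 2, 2 → 7; minimax = 2.
-5 ≠ 2, so there is no saddle point; optimal play is mixed.
Let Player 1 play I with probability p. Expected payoff against 1: (-5)p + 2(1−p) = −7p + 2; against 2: 7p + (-8)(1−p) = 15p − 8.
Setting these equal: −7p + 2 = 15p − 8 ⇒ −22p = -10 ⇒ p = 5/11, and the value is (-7)·(5/11) + 2 = -13/11.
For Player 2: with q = P(1), equating I's and II's payoffs gives −12q + 7 = 10q − 8 ⇒ q = 15/22.

6/11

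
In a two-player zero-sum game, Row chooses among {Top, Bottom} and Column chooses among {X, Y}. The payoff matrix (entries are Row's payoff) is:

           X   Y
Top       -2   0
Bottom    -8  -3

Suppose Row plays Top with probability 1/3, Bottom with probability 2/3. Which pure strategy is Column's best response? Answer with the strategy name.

X

If Column plays X, Row's expected payoff is (1/3)·(-2) + (2/3)·(-8) = -6.
If Column plays Y, Row's expected payoff is (1/3)·0 + (2/3)·(-3) = -2.
Column minimizes Row's payoff; the smallest is -6, so the best response is X.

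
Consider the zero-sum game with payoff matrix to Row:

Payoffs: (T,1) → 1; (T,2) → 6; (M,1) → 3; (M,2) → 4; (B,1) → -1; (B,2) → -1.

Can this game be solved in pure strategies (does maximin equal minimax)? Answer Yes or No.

Yes

Row minima: T → 1, M → 3, B → -1; maximin = 3.
Column maxima: 1 → 3, 2 → 6; minimax = 3.
maximin = minimax = 3, so a saddle point exists.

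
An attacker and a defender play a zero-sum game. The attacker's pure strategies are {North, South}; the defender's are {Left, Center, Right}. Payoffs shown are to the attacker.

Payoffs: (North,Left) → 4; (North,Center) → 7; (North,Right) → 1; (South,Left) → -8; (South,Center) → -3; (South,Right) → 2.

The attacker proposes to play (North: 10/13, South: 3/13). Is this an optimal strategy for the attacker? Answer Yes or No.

Yes

Against Left this mix gives (10/13)·4 + (3/13)·(-8) = 16/13.
Against Center this mix gives (10/13)·7 + (3/13)·(-3) = 61/13.
Against Right this mix gives (10/13)·1 + (3/13)·2 = 16/13.
All of the defender's active replies (Left, Right) yield 16/13, and no column does worse for the attacker. The mix makes the defender indifferent and guarantees 16/13, so it is optimal.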